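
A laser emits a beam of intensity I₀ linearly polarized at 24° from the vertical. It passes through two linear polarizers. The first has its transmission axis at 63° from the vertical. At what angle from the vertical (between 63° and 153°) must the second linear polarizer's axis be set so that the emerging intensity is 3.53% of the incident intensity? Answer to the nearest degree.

I₁ = I₀ cos²(63° − 24°) = I₀ cos²(39°) = 0.604 I₀.
Need I₂/I₀ = 0.0353, so cos²(θ − 63°) = 0.0353 / 0.604 = 0.05845.
θ − 63° = arccos(√0.05845) = 76.0°, giving θ ≈ 63 + 76.0 = 139.0°.

θ ≈ 139°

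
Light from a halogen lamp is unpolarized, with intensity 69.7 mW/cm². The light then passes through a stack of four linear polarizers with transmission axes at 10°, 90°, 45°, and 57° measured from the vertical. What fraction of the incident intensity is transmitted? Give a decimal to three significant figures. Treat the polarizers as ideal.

Unpolarized light through the first polarizer → I₁ = 69.7 mW/cm²/2 = 34.85 mW/cm², polarized at 10°.
I₂ = I₁ · cos²(80°) = 34.85 · 0.03015 = 1.051 mW/cm².
I₃ = I₂ · cos²(45°) = 1.051 · 0.5 = 0.5254 mW/cm².
I₄ = I₃ · cos²(12°) = 0.5254 · 0.9568 = 0.5027 mW/cm².
Transmitted fraction = 0.007213.

I/I₀ ≈ 0.00721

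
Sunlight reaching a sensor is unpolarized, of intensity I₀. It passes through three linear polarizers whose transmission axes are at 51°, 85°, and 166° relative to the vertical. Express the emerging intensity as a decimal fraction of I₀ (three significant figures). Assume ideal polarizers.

≈ 0.00841 I₀

Unpolarized light through the first polarizer → I₁ = ½ I₀, now polarized at 51°.
I₂ = I₁ cos²(85° − 51°) = 0.5 I₀ · cos²(34°) = 0.3437 I₀.
I₃ = I₂ cos²(166° − 85°) = 0.3437 I₀ · cos²(81°) = 0.00841 I₀.
Transmitted fraction = 0.00841.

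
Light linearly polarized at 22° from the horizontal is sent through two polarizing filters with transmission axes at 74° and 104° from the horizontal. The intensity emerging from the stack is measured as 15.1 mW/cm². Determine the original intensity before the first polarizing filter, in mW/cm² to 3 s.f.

I₁ = I₀ cos²(74° − 22°) = I₀ cos²(52°) = 0.379 I₀.
I₂ = I₁ cos²(104° − 74°) = 0.379 I₀ · cos²(30°) = 0.2843 I₀.
So 15.1 mW/cm² = 0.2843 I₀, giving I₀ = 15.1/0.2843 = 53.12 mW/cm².

I₀ ≈ 53.1 mW/cm²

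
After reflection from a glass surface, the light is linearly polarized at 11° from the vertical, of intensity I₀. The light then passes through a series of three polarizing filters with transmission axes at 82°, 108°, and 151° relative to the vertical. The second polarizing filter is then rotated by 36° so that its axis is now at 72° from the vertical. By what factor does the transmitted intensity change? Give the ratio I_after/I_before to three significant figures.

I_new/I_old ≈ 0.0817

Before rotation:
By Malus's law, I₁ = I₀ cos²(82° − 11°) = I₀ cos²(71°) = 0.106 I₀.
I₂ = I₁ cos²(108° − 82°) = 0.106 I₀ · cos²(26°) = 0.08563 I₀.
I₃ = I₂ cos²(151° − 108°) = 0.08563 I₀ · cos²(43°) = 0.0458 I₀.
After rotation:
I₁ = I₀ cos²(82° − 11°) = I₀ cos²(71°) = 0.106 I₀.
I₂ = I₁ cos²(72° − 82°) = 0.106 I₀ · cos²(10°) = 0.1028 I₀.
I₃ = I₂ cos²(151° − 72°) = 0.1028 I₀ · cos²(79°) = 0.003743 I₀.
Ratio = 0.003743 / 0.0458 = 0.08172.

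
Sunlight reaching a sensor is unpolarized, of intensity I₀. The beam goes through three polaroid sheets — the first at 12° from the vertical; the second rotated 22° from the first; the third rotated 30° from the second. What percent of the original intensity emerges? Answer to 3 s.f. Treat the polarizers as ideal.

≈ 32.2%

Unpolarized light through the first polarizer → I₁ = ½ I₀, now polarized at 12°.
I₂ = I₁ cos²(22°) = 0.5 · 0.8597 I₀ = 0.4298 I₀.
I₃ = I₂ cos²(30°) = 0.4298 · 0.75 I₀ = 0.3224 I₀.
That is 32.24% of the incident intensity.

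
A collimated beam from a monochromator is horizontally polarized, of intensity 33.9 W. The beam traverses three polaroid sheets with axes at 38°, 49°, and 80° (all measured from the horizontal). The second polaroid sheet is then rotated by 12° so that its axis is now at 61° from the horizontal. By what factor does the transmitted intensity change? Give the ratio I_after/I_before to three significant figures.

Before rotation:
By Malus's law, I₁ = I₀ cos²(38° − 0°) = I₀ cos²(38°) = 0.621 I₀.
I₂ = I₁ cos²(49° − 38°) = 0.621 I₀ · cos²(11°) = 0.5984 I₀.
I₃ = I₂ cos²(80° − 49°) = 0.5984 I₀ · cos²(31°) = 0.4396 I₀.
After rotation:
I₁ = I₀ cos²(38° − 0°) = I₀ cos²(38°) = 0.621 I₀.
I₂ = I₁ cos²(61° − 38°) = 0.621 I₀ · cos²(23°) = 0.5262 I₀.
I₃ = I₂ cos²(80° − 61°) = 0.5262 I₀ · cos²(19°) = 0.4704 I₀.
Ratio = 0.4704 / 0.4396 = 1.07.

I_new/I_old ≈ 1.07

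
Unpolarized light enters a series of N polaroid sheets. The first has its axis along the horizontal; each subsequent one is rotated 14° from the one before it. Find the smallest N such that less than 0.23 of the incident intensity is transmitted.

N = 14

First polarizer halves the unpolarized light: factor 1/2.
Each further stage multiplies by cos²(14°) = 0.9415.
After N polarizers: T = 0.5·0.9415^(N−1). Require T < 0.23 ⇒ N−1 > ln(0.23/0.5)/ln(0.9415) = 12.88, so N−1 ≥ 13 and N = 14.
Check: N=14 gives T = 0.2283 < 0.23; N=13 gives T = 0.2425.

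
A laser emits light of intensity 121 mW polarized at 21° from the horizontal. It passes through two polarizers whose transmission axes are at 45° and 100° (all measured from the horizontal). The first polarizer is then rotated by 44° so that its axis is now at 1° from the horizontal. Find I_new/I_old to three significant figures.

I_new/I_old ≈ 0.0787

Before rotation:
By Malus's law, I₁ = I₀ cos²(45° − 21°) = I₀ cos²(24°) = 0.8346 I₀.
I₂ = I₁ cos²(100° − 45°) = 0.8346 I₀ · cos²(55°) = 0.2746 I₀.
After rotation:
I₁ = I₀ cos²(1° − 21°) = I₀ cos²(20°) = 0.883 I₀.
Angle between axes 1 and 2: 81°. I₂ = 0.883 I₀ · cos²(81°) = 0.02161 I₀.
Ratio = 0.02161 / 0.2746 = 0.0787.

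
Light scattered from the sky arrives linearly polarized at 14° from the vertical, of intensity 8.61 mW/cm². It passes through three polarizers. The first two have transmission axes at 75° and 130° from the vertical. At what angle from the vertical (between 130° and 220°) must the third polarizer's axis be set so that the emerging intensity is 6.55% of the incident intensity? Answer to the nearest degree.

I₁ = I₀ cos²(75° − 14°) = I₀ cos²(61°) = 0.235 I₀.
I₂ = I₁ cos²(130° − 75°) = 0.235 I₀ · cos²(55°) = 0.07733 I₀.
Need I₃/I₀ = 0.0655, so cos²(θ − 130°) = 0.0655 / 0.07733 = 0.8471.
θ − 130° = arccos(√0.8471) = 23.0°, giving θ ≈ 130 + 23.0 = 153.0°.

θ ≈ 153°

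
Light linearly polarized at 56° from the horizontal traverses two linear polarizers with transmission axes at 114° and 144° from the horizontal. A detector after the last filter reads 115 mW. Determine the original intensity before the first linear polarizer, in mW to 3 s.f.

By Malus's law, I₁ = I₀ cos²(114° − 56°) = I₀ cos²(58°) = 0.2808 I₀.
I₂ = I₁ cos²(144° − 114°) = 0.2808 I₀ · cos²(30°) = 0.2106 I₀.
So 115 mW = 0.2106 I₀, giving I₀ = 115/0.2106 = 546 mW.

I₀ ≈ 546 mW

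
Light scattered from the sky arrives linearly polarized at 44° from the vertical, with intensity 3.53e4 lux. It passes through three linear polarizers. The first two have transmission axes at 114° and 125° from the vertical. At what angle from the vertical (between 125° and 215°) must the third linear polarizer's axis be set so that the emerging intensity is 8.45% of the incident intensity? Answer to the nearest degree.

θ ≈ 155°

I₁ = I₀ cos²(114° − 44°) = I₀ cos²(70°) = 0.117 I₀.
I₂ = I₁ cos²(125° − 114°) = 0.117 I₀ · cos²(11°) = 0.1127 I₀.
Need I₃/I₀ = 0.0845, so cos²(θ − 125°) = 0.0845 / 0.1127 = 0.7497.
θ − 125° = arccos(√0.7497) = 30.0°, giving θ ≈ 125 + 30.0 = 155.0°.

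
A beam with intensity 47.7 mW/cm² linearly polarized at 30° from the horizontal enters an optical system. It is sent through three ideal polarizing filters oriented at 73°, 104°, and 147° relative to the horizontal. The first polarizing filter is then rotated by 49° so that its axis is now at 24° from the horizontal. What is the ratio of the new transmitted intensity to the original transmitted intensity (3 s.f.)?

I_new/I_old ≈ 0.0759

Before rotation:
By Malus's law, I₁ = I₀ cos²(73° − 30°) = I₀ cos²(43°) = 0.5349 I₀.
I₂ = I₁ cos²(104° − 73°) = 0.5349 I₀ · cos²(31°) = 0.393 I₀.
I₃ = I₂ cos²(147° − 104°) = 0.393 I₀ · cos²(43°) = 0.2102 I₀.
After rotation:
I₁ = I₀ cos²(24° − 30°) = I₀ cos²(6°) = 0.9891 I₀.
I₂ = I₁ cos²(104° − 24°) = 0.9891 I₀ · cos²(80°) = 0.02982 I₀.
I₃ = I₂ cos²(147° − 104°) = 0.02982 I₀ · cos²(43°) = 0.01595 I₀.
Ratio = 0.01595 / 0.2102 = 0.07589.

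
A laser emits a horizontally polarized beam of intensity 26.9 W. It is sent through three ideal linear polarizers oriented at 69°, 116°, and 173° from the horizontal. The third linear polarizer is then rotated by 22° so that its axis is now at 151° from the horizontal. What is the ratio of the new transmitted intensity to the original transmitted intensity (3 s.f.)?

I_new/I_old ≈ 2.26

Before rotation:
By Malus's law, I₁ = I₀ cos²(69° − 0°) = I₀ cos²(69°) = 0.1284 I₀.
I₂ = I₁ cos²(116° − 69°) = 0.1284 I₀ · cos²(47°) = 0.05973 I₀.
I₃ = I₂ cos²(173° − 116°) = 0.05973 I₀ · cos²(57°) = 0.01772 I₀.
After rotation:
I₁ = I₀ cos²(69° − 0°) = I₀ cos²(69°) = 0.1284 I₀.
I₂ = I₁ cos²(116° − 69°) = 0.1284 I₀ · cos²(47°) = 0.05973 I₀.
I₃ = I₂ cos²(151° − 116°) = 0.05973 I₀ · cos²(35°) = 0.04008 I₀.
Ratio = 0.04008 / 0.01772 = 2.262.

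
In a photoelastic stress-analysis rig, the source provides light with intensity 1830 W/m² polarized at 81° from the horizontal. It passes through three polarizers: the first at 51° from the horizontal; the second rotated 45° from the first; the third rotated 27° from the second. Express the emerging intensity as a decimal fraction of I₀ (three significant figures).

I/I₀ ≈ 0.298

I₁ = 1830 W/m² · cos²(30°) = 1373 W/m².
I₂ = I₁ · cos²(45°) = 1373 · 0.5 = 686.3 W/m².
I₃ = I₂ · cos²(27°) = 686.3 · 0.7939 = 544.8 W/m².
Transmitted fraction = 0.2977.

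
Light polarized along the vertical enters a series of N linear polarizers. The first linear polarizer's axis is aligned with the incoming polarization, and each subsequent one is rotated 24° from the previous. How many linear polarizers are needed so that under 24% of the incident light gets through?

N = 9

First polarizer is aligned with the polarization: full transmission.
Each further stage multiplies by cos²(24°) = 0.8346.
After N polarizers: T = 0.8346^(N−1). Require T < 0.24 ⇒ N−1 > ln(0.24)/ln(0.8346) = 7.89, so N−1 ≥ 8 and N = 9.
Check: N=9 gives T = 0.2353 < 0.24; N=8 gives T = 0.282.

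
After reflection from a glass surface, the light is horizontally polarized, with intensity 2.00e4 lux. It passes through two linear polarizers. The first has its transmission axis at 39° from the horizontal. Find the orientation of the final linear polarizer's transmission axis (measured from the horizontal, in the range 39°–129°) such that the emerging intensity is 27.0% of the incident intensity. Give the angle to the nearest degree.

θ ≈ 87°

I₁ = I₀ cos²(39° − 0°) = I₀ cos²(39°) = 0.604 I₀.
Need I₂/I₀ = 0.27, so cos²(θ − 39°) = 0.27 / 0.604 = 0.4471.
θ − 39° = arccos(√0.4471) = 48.0°, giving θ ≈ 39 + 48.0 = 87.0°.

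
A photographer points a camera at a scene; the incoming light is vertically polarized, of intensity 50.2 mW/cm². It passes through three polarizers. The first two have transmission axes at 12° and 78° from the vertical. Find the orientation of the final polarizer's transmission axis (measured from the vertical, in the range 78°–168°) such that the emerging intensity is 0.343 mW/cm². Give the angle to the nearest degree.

θ ≈ 156°

By Malus's law, I₁ = I₀ cos²(12° − 0°) = I₀ cos²(12°) = 0.9568 I₀.
I₂ = I₁ cos²(78° − 12°) = 0.9568 I₀ · cos²(66°) = 0.1583 I₀.
Target fraction: 0.343 / 50.2 mW/cm² = 0.006833 of I₀.
Need I₃/I₀ = 0.006833, so cos²(θ − 78°) = 0.006833 / 0.1583 = 0.04317.
θ − 78° = arccos(√0.04317) = 78.0°, giving θ ≈ 78 + 78.0 = 156.0°.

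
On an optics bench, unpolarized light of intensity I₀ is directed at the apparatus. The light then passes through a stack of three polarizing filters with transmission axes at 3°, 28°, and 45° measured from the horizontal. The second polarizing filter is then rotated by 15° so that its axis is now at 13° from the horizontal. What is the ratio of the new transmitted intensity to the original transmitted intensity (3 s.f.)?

I_new/I_old ≈ 0.929

Before rotation:
Unpolarized light through the first polarizer → I₁ = ½ I₀, now polarized at 3°.
I₂ = I₁ cos²(28° − 3°) = 0.5 I₀ · cos²(25°) = 0.4107 I₀.
I₃ = I₂ cos²(45° − 28°) = 0.4107 I₀ · cos²(17°) = 0.3756 I₀.
After rotation:
Unpolarized light through the first polarizer → I₁ = ½ I₀, now polarized at 3°.
I₂ = I₁ cos²(13° − 3°) = 0.5 I₀ · cos²(10°) = 0.4849 I₀.
I₃ = I₂ cos²(45° − 13°) = 0.4849 I₀ · cos²(32°) = 0.3487 I₀.
Ratio = 0.3487 / 0.3756 = 0.9285.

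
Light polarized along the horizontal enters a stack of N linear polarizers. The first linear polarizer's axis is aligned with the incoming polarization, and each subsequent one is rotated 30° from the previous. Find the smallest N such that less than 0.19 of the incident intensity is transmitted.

N = 7

First polarizer is aligned with the polarization: full transmission.
Each further stage multiplies by cos²(30°) = 0.75.
After N polarizers: T = 0.75^(N−1). Require T < 0.19 ⇒ N−1 > ln(0.19)/ln(0.75) = 5.77, so N−1 ≥ 6 and N = 7.
Check: N=7 gives T = 0.178 < 0.19; N=6 gives T = 0.2373.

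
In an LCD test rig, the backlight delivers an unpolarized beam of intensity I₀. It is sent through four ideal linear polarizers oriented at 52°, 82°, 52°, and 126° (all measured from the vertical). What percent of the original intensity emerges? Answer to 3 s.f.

≈ 2.14%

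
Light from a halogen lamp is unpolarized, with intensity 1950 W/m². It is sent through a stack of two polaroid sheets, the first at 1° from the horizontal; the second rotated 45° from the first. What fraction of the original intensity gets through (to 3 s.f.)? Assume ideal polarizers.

I/I₀ ≈ 0.250

Unpolarized light through the first polarizer → I₁ = 1950 W/m²/2 = 975 W/m², polarized at 1°.
I₂ = I₁ · cos²(45°) = 975 · 0.5 = 487.5 W/m².
Transmitted fraction = 0.25.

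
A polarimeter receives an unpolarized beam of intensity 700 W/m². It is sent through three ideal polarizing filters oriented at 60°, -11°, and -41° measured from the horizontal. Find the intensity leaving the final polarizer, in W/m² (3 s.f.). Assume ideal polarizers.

Unpolarized light through the first polarizer → I₁ = 700 W/m²/2 = 350 W/m², polarized at 60°.
I₂ = I₁ · cos²(71°) = 350 · 0.106 = 37.1 W/m².
I₃ = I₂ · cos²(30°) = 37.1 · 0.75 = 27.82 W/m².

I ≈ 27.8 W/m²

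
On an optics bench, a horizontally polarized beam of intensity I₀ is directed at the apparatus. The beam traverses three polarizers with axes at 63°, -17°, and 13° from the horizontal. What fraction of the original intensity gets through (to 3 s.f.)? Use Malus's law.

By Malus's law, I₁ = I₀ cos²(63° − 0°) = I₀ cos²(63°) = 0.2061 I₀.
I₂ = I₁ cos²(-17° − 63°) = 0.2061 I₀ · cos²(80°) = 0.006215 I₀.
I₃ = I₂ cos²(13° + 17°) = 0.006215 I₀ · cos²(30°) = 0.004661 I₀.
Transmitted fraction = 0.004661.

≈ 0.00466 I₀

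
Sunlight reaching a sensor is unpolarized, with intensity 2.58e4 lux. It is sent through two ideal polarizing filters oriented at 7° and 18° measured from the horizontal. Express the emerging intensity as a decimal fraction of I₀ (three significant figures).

Unpolarized light through the first polarizer → I₁ = 2.58e4 lux/2 = 1.29e+04 lux, polarized at 7°.
I₂ = I₁ · cos²(11°) = 1.29e+04 · 0.9636 = 1.243e+04 lux.
Transmitted fraction = 0.4818.

I/I₀ ≈ 0.482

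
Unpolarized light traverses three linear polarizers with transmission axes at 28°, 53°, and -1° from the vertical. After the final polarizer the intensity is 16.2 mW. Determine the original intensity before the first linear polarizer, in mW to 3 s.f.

I₀ ≈ 114 mW

Unpolarized light through the first polarizer → I₁ = ½ I₀, now polarized at 28°.
I₂ = I₁ cos²(53° − 28°) = 0.5 I₀ · cos²(25°) = 0.4107 I₀.
I₃ = I₂ cos²(-1° − 53°) = 0.4107 I₀ · cos²(54°) = 0.1419 I₀.
So 16.2 mW = 0.1419 I₀, giving I₀ = 16.2/0.1419 = 114.2 mW.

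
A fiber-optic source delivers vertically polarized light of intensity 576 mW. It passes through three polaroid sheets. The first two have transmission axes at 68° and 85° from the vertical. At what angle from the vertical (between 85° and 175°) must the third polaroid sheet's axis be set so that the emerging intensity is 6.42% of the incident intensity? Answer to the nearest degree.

θ ≈ 130°

By Malus's law, I₁ = I₀ cos²(68° − 0°) = I₀ cos²(68°) = 0.1403 I₀.
I₂ = I₁ cos²(85° − 68°) = 0.1403 I₀ · cos²(17°) = 0.1283 I₀.
Need I₃/I₀ = 0.0642, so cos²(θ − 85°) = 0.0642 / 0.1283 = 0.5003.
θ − 85° = arccos(√0.5003) = 45.0°, giving θ ≈ 85 + 45.0 = 130.0°.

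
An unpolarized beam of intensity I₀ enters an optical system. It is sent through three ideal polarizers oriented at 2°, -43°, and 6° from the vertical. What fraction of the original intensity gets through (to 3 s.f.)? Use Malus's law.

Unpolarized light through the first polarizer → I₁ = ½ I₀, now polarized at 2°.
I₂ = I₁ cos²(-43° − 2°) = 0.5 I₀ · cos²(45°) = 0.25 I₀.
I₃ = I₂ cos²(6° + 43°) = 0.25 I₀ · cos²(49°) = 0.1076 I₀.
Transmitted fraction = 0.1076.

≈ 0.108 I₀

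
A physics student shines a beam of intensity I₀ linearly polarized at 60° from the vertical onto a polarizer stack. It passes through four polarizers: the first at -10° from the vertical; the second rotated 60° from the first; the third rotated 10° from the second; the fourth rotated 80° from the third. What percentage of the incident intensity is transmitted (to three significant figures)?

≈ 0.0855%

I₁ = I₀ cos²(-10° − 60°) = I₀ cos²(70°) = 0.117 I₀.
I₂ = I₁ cos²(60°) = 0.117 · 0.25 I₀ = 0.02924 I₀.
I₃ = I₂ cos²(10°) = 0.02924 · 0.9698 I₀ = 0.02836 I₀.
I₄ = I₃ cos²(80°) = 0.02836 · 0.03015 I₀ = 0.0008552 I₀.
That is 0.08552% of the incident intensity.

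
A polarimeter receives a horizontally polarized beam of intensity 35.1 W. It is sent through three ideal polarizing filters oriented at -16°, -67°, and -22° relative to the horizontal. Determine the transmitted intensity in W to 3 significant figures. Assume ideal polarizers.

I₁ = 35.1 W · cos²(16°) = 32.43 W.
I₂ = I₁ · cos²(51°) = 32.43 · 0.396 = 12.84 W.
I₃ = I₂ · cos²(45°) = 12.84 · 0.5 = 6.422 W.

I ≈ 6.42 W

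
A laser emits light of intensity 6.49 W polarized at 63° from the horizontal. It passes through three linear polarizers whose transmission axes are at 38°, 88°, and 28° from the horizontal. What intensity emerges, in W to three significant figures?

I₁ = 6.49 W · cos²(25°) = 5.331 W.
I₂ = I₁ · cos²(50°) = 5.331 · 0.4132 = 2.203 W.
I₃ = I₂ · cos²(60°) = 2.203 · 0.25 = 0.5506 W.

I ≈ 0.551 W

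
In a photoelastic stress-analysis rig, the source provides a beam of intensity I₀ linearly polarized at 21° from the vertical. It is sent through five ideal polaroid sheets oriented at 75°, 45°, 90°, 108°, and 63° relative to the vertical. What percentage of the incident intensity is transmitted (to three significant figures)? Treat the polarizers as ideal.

≈ 5.86%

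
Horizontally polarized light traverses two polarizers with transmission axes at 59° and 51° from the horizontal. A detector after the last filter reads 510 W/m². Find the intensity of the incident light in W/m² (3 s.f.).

By Malus's law, I₁ = I₀ cos²(59° − 0°) = I₀ cos²(59°) = 0.2653 I₀.
I₂ = I₁ cos²(51° − 59°) = 0.2653 I₀ · cos²(8°) = 0.2601 I₀.
So 510 W/m² = 0.2601 I₀, giving I₀ = 510/0.2601 = 1961 W/m².

I₀ ≈ 1960 W/m²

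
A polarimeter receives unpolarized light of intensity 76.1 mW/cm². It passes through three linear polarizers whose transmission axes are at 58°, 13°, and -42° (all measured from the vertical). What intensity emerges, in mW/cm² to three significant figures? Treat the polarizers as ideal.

I ≈ 6.26 mW/cm²

Unpolarized light through the first polarizer → I₁ = 76.1 mW/cm²/2 = 38.05 mW/cm², polarized at 58°.
I₂ = I₁ · cos²(45°) = 38.05 · 0.5 = 19.03 mW/cm².
I₃ = I₂ · cos²(55°) = 19.03 · 0.329 = 6.259 mW/cm².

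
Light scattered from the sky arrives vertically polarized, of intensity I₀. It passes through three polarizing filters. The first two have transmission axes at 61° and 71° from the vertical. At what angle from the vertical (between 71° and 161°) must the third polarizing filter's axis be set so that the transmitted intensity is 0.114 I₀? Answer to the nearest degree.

θ ≈ 116°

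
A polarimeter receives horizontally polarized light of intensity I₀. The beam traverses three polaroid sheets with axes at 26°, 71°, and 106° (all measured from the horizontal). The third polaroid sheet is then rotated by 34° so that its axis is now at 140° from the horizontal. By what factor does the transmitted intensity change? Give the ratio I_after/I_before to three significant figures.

Before rotation:
By Malus's law, I₁ = I₀ cos²(26° − 0°) = I₀ cos²(26°) = 0.8078 I₀.
I₂ = I₁ cos²(71° − 26°) = 0.8078 I₀ · cos²(45°) = 0.4039 I₀.
I₃ = I₂ cos²(106° − 71°) = 0.4039 I₀ · cos²(35°) = 0.271 I₀.
After rotation:
I₁ = I₀ cos²(26° − 0°) = I₀ cos²(26°) = 0.8078 I₀.
I₂ = I₁ cos²(71° − 26°) = 0.8078 I₀ · cos²(45°) = 0.4039 I₀.
I₃ = I₂ cos²(140° − 71°) = 0.4039 I₀ · cos²(69°) = 0.05187 I₀.
Ratio = 0.05187 / 0.271 = 0.1914.

I_new/I_old ≈ 0.191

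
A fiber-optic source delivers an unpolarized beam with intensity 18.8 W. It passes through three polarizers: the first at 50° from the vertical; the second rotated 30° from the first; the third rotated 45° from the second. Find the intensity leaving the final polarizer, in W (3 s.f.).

I ≈ 3.53 W

Unpolarized light through the first polarizer → I₁ = 18.8 W/2 = 9.4 W, polarized at 50°.
I₂ = I₁ · cos²(30°) = 9.4 · 0.75 = 7.05 W.
I₃ = I₂ · cos²(45°) = 7.05 · 0.5 = 3.525 W.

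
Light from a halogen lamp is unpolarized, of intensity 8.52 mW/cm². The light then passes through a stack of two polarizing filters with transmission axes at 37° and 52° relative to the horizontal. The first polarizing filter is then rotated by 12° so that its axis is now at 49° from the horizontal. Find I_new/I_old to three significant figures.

Before rotation:
Unpolarized light through the first polarizer → I₁ = ½ I₀, now polarized at 37°.
I₂ = I₁ cos²(52° − 37°) = 0.5 I₀ · cos²(15°) = 0.4665 I₀.
After rotation:
Unpolarized light through the first polarizer → I₁ = ½ I₀, now polarized at 49°.
I₂ = I₁ cos²(52° − 49°) = 0.5 I₀ · cos²(3°) = 0.4986 I₀.
Ratio = 0.4986 / 0.4665 = 1.069.

I_new/I_old ≈ 1.07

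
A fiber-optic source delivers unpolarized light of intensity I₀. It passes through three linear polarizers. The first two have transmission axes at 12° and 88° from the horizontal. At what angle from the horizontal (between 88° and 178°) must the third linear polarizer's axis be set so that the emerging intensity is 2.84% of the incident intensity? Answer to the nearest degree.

Unpolarized light through the first polarizer → I₁ = ½ I₀, now polarized at 12°.
I₂ = I₁ cos²(88° − 12°) = 0.5 I₀ · cos²(76°) = 0.02926 I₀.
Need I₃/I₀ = 0.0284, so cos²(θ − 88°) = 0.0284 / 0.02926 = 0.9705.
θ − 88° = arccos(√0.9705) = 9.9°, giving θ ≈ 88 + 9.9 = 97.9°.

θ ≈ 98°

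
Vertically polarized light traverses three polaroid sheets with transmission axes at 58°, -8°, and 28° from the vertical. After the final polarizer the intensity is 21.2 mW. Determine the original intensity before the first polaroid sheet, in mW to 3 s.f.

I₁ = I₀ cos²(58° − 0°) = I₀ cos²(58°) = 0.2808 I₀.
I₂ = I₁ cos²(-8° − 58°) = 0.2808 I₀ · cos²(66°) = 0.04646 I₀.
I₃ = I₂ cos²(28° + 8°) = 0.04646 I₀ · cos²(36°) = 0.03041 I₀.
So 21.2 mW = 0.03041 I₀, giving I₀ = 21.2/0.03041 = 697.2 mW.

I₀ ≈ 697 mW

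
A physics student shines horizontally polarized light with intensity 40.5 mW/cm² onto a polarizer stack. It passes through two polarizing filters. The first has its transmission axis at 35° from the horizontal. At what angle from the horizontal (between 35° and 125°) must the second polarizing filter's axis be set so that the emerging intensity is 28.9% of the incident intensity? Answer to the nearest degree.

By Malus's law, I₁ = I₀ cos²(35° − 0°) = I₀ cos²(35°) = 0.671 I₀.
Need I₂/I₀ = 0.289, so cos²(θ − 35°) = 0.289 / 0.671 = 0.4307.
θ − 35° = arccos(√0.4307) = 49.0°, giving θ ≈ 35 + 49.0 = 84.0°.

θ ≈ 84°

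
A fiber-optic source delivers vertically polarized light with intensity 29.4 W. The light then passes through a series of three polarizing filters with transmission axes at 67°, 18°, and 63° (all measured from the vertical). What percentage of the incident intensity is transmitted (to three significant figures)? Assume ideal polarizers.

I₁ = 29.4 W · cos²(67°) = 4.489 W.
I₂ = I₁ · cos²(49°) = 4.489 · 0.4304 = 1.932 W.
I₃ = I₂ · cos²(45°) = 1.932 · 0.5 = 0.966 W.
That is 3.286% of the incident intensity.

≈ 3.29%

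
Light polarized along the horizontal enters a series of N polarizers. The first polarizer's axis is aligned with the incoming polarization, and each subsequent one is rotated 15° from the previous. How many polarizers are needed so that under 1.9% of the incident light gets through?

N = 59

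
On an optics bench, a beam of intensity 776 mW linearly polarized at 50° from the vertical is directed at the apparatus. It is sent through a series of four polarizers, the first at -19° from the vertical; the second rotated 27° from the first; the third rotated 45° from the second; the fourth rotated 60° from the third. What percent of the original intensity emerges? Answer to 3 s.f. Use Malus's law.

By Malus's law, I₁ = 776 mW · cos²(69°) = 99.66 mW.
I₂ = I₁ · cos²(27°) = 99.66 · 0.7939 = 79.12 mW.
I₃ = I₂ · cos²(45°) = 79.12 · 0.5 = 39.56 mW.
I₄ = I₃ · cos²(60°) = 39.56 · 0.25 = 9.89 mW.
That is 1.274% of the incident intensity.

≈ 1.27%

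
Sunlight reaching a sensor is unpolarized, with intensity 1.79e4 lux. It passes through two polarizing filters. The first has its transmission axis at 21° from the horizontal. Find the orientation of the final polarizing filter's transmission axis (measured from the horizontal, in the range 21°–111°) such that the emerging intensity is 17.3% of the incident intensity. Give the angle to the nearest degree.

θ ≈ 75°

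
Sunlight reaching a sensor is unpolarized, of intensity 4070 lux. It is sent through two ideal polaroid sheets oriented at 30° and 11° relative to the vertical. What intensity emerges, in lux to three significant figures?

I ≈ 1820 lux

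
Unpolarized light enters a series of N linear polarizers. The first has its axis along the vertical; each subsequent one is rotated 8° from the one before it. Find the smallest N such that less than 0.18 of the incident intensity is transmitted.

N = 54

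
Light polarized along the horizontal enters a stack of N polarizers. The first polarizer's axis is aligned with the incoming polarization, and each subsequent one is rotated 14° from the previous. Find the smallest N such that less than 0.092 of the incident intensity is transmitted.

N = 41

First polarizer is aligned with the polarization: full transmission.
Each further stage multiplies by cos²(14°) = 0.9415.
After N polarizers: T = 0.9415^(N−1). Require T < 0.092 ⇒ N−1 > ln(0.092)/ln(0.9415) = 39.56, so N−1 ≥ 40 and N = 41.
Check: N=41 gives T = 0.0896 < 0.092; N=40 gives T = 0.09517.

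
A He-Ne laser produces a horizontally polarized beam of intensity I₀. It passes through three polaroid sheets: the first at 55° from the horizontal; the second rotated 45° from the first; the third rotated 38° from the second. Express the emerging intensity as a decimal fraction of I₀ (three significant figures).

≈ 0.102 I₀

By Malus's law, I₁ = I₀ cos²(55° − 0°) = I₀ cos²(55°) = 0.329 I₀.
I₂ = I₁ cos²(45°) = 0.329 · 0.5 I₀ = 0.1645 I₀.
I₃ = I₂ cos²(38°) = 0.1645 · 0.621 I₀ = 0.1021 I₀.
Transmitted fraction = 0.1021.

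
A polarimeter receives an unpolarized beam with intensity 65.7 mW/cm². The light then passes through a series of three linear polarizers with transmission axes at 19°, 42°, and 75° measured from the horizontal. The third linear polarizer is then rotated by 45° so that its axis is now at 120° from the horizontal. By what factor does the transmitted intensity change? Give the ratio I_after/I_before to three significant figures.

Before rotation:
Unpolarized light through the first polarizer → I₁ = ½ I₀, now polarized at 19°.
I₂ = I₁ cos²(42° − 19°) = 0.5 I₀ · cos²(23°) = 0.4237 I₀.
I₃ = I₂ cos²(75° − 42°) = 0.4237 I₀ · cos²(33°) = 0.298 I₀.
After rotation:
Unpolarized light through the first polarizer → I₁ = ½ I₀, now polarized at 19°.
I₂ = I₁ cos²(42° − 19°) = 0.5 I₀ · cos²(23°) = 0.4237 I₀.
I₃ = I₂ cos²(120° − 42°) = 0.4237 I₀ · cos²(78°) = 0.01831 I₀.
Ratio = 0.01831 / 0.298 = 0.06146.

I_new/I_old ≈ 0.0615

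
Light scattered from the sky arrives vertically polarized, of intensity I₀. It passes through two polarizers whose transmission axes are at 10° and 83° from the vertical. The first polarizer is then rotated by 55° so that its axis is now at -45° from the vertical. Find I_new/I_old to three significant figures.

I_new/I_old ≈ 2.29

Before rotation:
I₁ = I₀ cos²(10° − 0°) = I₀ cos²(10°) = 0.9698 I₀.
I₂ = I₁ cos²(83° − 10°) = 0.9698 I₀ · cos²(73°) = 0.0829 I₀.
After rotation:
I₁ = I₀ cos²(-45° − 0°) = I₀ cos²(45°) = 0.5 I₀.
Angle between axes 1 and 2: 52°. I₂ = 0.5 I₀ · cos²(52°) = 0.1895 I₀.
Ratio = 0.1895 / 0.0829 = 2.286.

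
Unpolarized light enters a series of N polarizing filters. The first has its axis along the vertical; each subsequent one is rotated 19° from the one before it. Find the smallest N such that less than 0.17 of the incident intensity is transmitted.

N = 11

First polarizer halves the unpolarized light: factor 1/2.
Each further stage multiplies by cos²(19°) = 0.894.
After N polarizers: T = 0.5·0.894^(N−1). Require T < 0.17 ⇒ N−1 > ln(0.17/0.5)/ln(0.894) = 9.63, so N−1 ≥ 10 and N = 11.
Check: N=11 gives T = 0.1631 < 0.17; N=10 gives T = 0.1824.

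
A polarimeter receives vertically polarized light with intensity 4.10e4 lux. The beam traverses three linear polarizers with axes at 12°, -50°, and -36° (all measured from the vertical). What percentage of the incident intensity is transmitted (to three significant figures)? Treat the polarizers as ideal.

≈ 19.9%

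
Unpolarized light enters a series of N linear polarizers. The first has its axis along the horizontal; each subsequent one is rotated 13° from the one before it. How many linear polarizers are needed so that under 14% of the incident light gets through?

First polarizer halves the unpolarized light: factor 1/2.
Each further stage multiplies by cos²(13°) = 0.9494.
After N polarizers: T = 0.5·0.9494^(N−1). Require T < 0.14 ⇒ N−1 > ln(0.14/0.5)/ln(0.9494) = 24.51, so N−1 ≥ 25 and N = 26.
Check: N=26 gives T = 0.1365 < 0.14; N=25 gives T = 0.1438.

N = 26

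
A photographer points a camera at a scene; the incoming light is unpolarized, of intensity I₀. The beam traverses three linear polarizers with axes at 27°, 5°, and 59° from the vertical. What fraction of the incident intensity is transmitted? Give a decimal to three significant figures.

Unpolarized light through the first polarizer → I₁ = ½ I₀, now polarized at 27°.
I₂ = I₁ cos²(5° − 27°) = 0.5 I₀ · cos²(22°) = 0.4298 I₀.
I₃ = I₂ cos²(59° − 5°) = 0.4298 I₀ · cos²(54°) = 0.1485 I₀.
Transmitted fraction = 0.1485.

≈ 0.149 I₀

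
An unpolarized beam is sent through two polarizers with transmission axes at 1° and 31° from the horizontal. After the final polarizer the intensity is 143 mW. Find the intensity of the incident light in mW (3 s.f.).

Unpolarized light through the first polarizer → I₁ = ½ I₀, now polarized at 1°.
I₂ = I₁ cos²(31° − 1°) = 0.5 I₀ · cos²(30°) = 0.375 I₀.
So 143 mW = 0.375 I₀, giving I₀ = 143/0.375 = 381.3 mW.

I₀ ≈ 381 mW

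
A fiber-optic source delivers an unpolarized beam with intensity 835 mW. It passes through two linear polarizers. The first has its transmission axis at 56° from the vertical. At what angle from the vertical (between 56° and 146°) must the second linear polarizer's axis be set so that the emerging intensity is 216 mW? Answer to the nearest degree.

Unpolarized light through the first polarizer → I₁ = ½ I₀, now polarized at 56°.
Target fraction: 216 / 835 mW = 0.2587 of I₀.
Need I₂/I₀ = 0.2587, so cos²(θ − 56°) = 0.2587 / 0.5 = 0.5174.
θ − 56° = arccos(√0.5174) = 44.0°, giving θ ≈ 56 + 44.0 = 100.0°.

θ ≈ 100°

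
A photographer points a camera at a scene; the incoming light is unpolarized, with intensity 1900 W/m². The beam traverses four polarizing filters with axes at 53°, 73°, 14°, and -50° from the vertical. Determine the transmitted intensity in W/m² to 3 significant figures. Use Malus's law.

Unpolarized light through the first polarizer → I₁ = 1900 W/m²/2 = 950 W/m², polarized at 53°.
I₂ = I₁ · cos²(20°) = 950 · 0.883 = 838.9 W/m².
I₃ = I₂ · cos²(59°) = 838.9 · 0.2653 = 222.5 W/m².
I₄ = I₃ · cos²(64°) = 222.5 · 0.1922 = 42.76 W/m².

I ≈ 42.8 W/m²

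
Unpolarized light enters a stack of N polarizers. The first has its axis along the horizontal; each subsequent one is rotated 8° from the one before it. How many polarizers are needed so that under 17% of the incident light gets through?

N = 57

First polarizer halves the unpolarized light: factor 1/2.
Each further stage multiplies by cos²(8°) = 0.9806.
After N polarizers: T = 0.5·0.9806^(N−1). Require T < 0.17 ⇒ N−1 > ln(0.17/0.5)/ln(0.9806) = 55.16, so N−1 ≥ 56 and N = 57.
Check: N=57 gives T = 0.1672 < 0.17; N=56 gives T = 0.1705.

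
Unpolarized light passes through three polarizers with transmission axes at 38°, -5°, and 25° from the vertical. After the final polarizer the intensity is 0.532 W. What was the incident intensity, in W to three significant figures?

Unpolarized light through the first polarizer → I₁ = ½ I₀, now polarized at 38°.
I₂ = I₁ cos²(-5° − 38°) = 0.5 I₀ · cos²(43°) = 0.2674 I₀.
I₃ = I₂ cos²(25° + 5°) = 0.2674 I₀ · cos²(30°) = 0.2006 I₀.
So 0.532 W = 0.2006 I₀, giving I₀ = 0.532/0.2006 = 2.652 W.

I₀ ≈ 2.65 W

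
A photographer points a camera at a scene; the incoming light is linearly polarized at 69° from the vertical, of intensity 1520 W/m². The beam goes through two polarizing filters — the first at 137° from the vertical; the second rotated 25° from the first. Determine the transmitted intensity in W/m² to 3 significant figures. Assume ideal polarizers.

I ≈ 175 W/m²

By Malus's law, I₁ = 1520 W/m² · cos²(68°) = 213.3 W/m².
I₂ = I₁ · cos²(25°) = 213.3 · 0.8214 = 175.2 W/m².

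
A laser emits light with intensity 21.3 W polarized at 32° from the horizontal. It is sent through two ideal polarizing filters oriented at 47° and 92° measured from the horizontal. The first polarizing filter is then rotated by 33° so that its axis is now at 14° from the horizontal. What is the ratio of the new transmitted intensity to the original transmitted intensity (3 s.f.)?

Before rotation:
By Malus's law, I₁ = I₀ cos²(47° − 32°) = I₀ cos²(15°) = 0.933 I₀.
I₂ = I₁ cos²(92° − 47°) = 0.933 I₀ · cos²(45°) = 0.4665 I₀.
After rotation:
I₁ = I₀ cos²(14° − 32°) = I₀ cos²(18°) = 0.9045 I₀.
I₂ = I₁ cos²(92° − 14°) = 0.9045 I₀ · cos²(78°) = 0.0391 I₀.
Ratio = 0.0391 / 0.4665 = 0.08381.

I_new/I_old ≈ 0.0838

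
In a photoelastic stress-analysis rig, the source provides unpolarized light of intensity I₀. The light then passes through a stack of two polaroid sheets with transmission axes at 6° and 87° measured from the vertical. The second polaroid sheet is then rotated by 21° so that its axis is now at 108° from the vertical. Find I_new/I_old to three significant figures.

I_new/I_old ≈ 1.77

Before rotation:
Unpolarized light through the first polarizer → I₁ = ½ I₀, now polarized at 6°.
I₂ = I₁ cos²(87° − 6°) = 0.5 I₀ · cos²(81°) = 0.01224 I₀.
After rotation:
Unpolarized light through the first polarizer → I₁ = ½ I₀, now polarized at 6°.
Angle between axes 1 and 2: 78°. I₂ = 0.5 I₀ · cos²(78°) = 0.02161 I₀.
Ratio = 0.02161 / 0.01224 = 1.766.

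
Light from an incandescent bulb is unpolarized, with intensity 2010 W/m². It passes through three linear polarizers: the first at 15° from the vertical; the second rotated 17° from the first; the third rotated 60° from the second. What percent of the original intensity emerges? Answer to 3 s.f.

Unpolarized light through the first polarizer → I₁ = 2010 W/m²/2 = 1005 W/m², polarized at 15°.
I₂ = I₁ · cos²(17°) = 1005 · 0.9145 = 919.1 W/m².
I₃ = I₂ · cos²(60°) = 919.1 · 0.25 = 229.8 W/m².
That is 11.43% of the incident intensity.

≈ 11.4%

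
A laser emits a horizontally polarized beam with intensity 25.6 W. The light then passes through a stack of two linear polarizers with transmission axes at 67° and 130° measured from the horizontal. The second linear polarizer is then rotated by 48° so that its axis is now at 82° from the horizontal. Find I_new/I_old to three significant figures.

I_new/I_old ≈ 4.53

Before rotation:
I₁ = I₀ cos²(67° − 0°) = I₀ cos²(67°) = 0.1527 I₀.
I₂ = I₁ cos²(130° − 67°) = 0.1527 I₀ · cos²(63°) = 0.03147 I₀.
After rotation:
I₁ = I₀ cos²(67° − 0°) = I₀ cos²(67°) = 0.1527 I₀.
I₂ = I₁ cos²(82° − 67°) = 0.1527 I₀ · cos²(15°) = 0.1424 I₀.
Ratio = 0.1424 / 0.03147 = 4.527.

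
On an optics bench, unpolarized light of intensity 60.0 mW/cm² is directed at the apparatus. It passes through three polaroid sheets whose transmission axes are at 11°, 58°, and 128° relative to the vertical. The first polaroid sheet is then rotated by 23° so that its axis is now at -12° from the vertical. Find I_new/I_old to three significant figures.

Before rotation:
Unpolarized light through the first polarizer → I₁ = ½ I₀, now polarized at 11°.
I₂ = I₁ cos²(58° − 11°) = 0.5 I₀ · cos²(47°) = 0.2326 I₀.
I₃ = I₂ cos²(128° − 58°) = 0.2326 I₀ · cos²(70°) = 0.0272 I₀.
After rotation:
Unpolarized light through the first polarizer → I₁ = ½ I₀, now polarized at -12°.
I₂ = I₁ cos²(58° + 12°) = 0.5 I₀ · cos²(70°) = 0.05849 I₀.
I₃ = I₂ cos²(128° − 58°) = 0.05849 I₀ · cos²(70°) = 0.006842 I₀.
Ratio = 0.006842 / 0.0272 = 0.2515.

I_new/I_old ≈ 0.251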